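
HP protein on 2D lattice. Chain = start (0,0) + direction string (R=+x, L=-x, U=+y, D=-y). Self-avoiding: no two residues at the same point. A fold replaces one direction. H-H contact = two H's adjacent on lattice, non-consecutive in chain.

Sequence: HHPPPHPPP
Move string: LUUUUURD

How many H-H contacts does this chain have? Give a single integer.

Answer: 0

Derivation:
Positions: [(0, 0), (-1, 0), (-1, 1), (-1, 2), (-1, 3), (-1, 4), (-1, 5), (0, 5), (0, 4)]
No H-H contacts found.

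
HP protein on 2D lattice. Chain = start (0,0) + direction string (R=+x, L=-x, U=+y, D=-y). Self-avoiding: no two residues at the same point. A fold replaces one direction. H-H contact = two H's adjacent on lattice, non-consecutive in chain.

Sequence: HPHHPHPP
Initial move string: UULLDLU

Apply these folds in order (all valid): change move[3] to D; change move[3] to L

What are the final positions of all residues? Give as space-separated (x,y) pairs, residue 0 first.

Answer: (0,0) (0,1) (0,2) (-1,2) (-2,2) (-2,1) (-3,1) (-3,2)

Derivation:
Initial moves: UULLDLU
Fold: move[3]->D => UULDDLU (positions: [(0, 0), (0, 1), (0, 2), (-1, 2), (-1, 1), (-1, 0), (-2, 0), (-2, 1)])
Fold: move[3]->L => UULLDLU (positions: [(0, 0), (0, 1), (0, 2), (-1, 2), (-2, 2), (-2, 1), (-3, 1), (-3, 2)])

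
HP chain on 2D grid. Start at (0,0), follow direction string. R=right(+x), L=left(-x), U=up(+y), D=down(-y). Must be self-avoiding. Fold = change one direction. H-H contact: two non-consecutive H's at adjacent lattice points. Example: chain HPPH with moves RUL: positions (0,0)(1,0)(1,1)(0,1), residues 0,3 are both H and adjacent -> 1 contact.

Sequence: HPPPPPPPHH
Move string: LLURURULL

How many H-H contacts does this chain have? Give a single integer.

Positions: [(0, 0), (-1, 0), (-2, 0), (-2, 1), (-1, 1), (-1, 2), (0, 2), (0, 3), (-1, 3), (-2, 3)]
No H-H contacts found.

Answer: 0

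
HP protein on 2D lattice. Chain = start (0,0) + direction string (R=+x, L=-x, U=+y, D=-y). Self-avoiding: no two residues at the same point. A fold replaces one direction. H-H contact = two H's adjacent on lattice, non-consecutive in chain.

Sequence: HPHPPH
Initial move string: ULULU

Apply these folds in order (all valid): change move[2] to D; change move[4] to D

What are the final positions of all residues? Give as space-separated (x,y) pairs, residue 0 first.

Answer: (0,0) (0,1) (-1,1) (-1,0) (-2,0) (-2,-1)

Derivation:
Initial moves: ULULU
Fold: move[2]->D => ULDLU (positions: [(0, 0), (0, 1), (-1, 1), (-1, 0), (-2, 0), (-2, 1)])
Fold: move[4]->D => ULDLD (positions: [(0, 0), (0, 1), (-1, 1), (-1, 0), (-2, 0), (-2, -1)])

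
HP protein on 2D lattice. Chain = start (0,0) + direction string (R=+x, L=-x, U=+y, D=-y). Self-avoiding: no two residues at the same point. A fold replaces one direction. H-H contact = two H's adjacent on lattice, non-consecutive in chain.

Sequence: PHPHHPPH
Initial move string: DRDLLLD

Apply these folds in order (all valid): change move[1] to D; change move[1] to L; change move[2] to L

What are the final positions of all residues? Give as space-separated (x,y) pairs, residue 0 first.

Answer: (0,0) (0,-1) (-1,-1) (-2,-1) (-3,-1) (-4,-1) (-5,-1) (-5,-2)

Derivation:
Initial moves: DRDLLLD
Fold: move[1]->D => DDDLLLD (positions: [(0, 0), (0, -1), (0, -2), (0, -3), (-1, -3), (-2, -3), (-3, -3), (-3, -4)])
Fold: move[1]->L => DLDLLLD (positions: [(0, 0), (0, -1), (-1, -1), (-1, -2), (-2, -2), (-3, -2), (-4, -2), (-4, -3)])
Fold: move[2]->L => DLLLLLD (positions: [(0, 0), (0, -1), (-1, -1), (-2, -1), (-3, -1), (-4, -1), (-5, -1), (-5, -2)])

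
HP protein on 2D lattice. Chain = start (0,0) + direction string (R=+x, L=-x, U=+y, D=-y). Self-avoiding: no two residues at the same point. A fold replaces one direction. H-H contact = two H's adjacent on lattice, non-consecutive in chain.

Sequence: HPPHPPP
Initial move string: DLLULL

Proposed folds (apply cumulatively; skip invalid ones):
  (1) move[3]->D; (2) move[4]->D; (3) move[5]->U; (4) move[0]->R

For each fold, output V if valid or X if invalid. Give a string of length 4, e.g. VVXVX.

Answer: VVXX

Derivation:
Initial: DLLULL -> [(0, 0), (0, -1), (-1, -1), (-2, -1), (-2, 0), (-3, 0), (-4, 0)]
Fold 1: move[3]->D => DLLDLL VALID
Fold 2: move[4]->D => DLLDDL VALID
Fold 3: move[5]->U => DLLDDU INVALID (collision), skipped
Fold 4: move[0]->R => RLLDDL INVALID (collision), skipped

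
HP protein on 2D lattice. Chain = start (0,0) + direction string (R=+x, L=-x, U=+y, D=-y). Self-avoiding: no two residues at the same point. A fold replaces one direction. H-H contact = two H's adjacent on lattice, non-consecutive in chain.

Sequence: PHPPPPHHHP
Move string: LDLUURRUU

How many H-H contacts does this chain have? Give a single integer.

Answer: 1

Derivation:
Positions: [(0, 0), (-1, 0), (-1, -1), (-2, -1), (-2, 0), (-2, 1), (-1, 1), (0, 1), (0, 2), (0, 3)]
H-H contact: residue 1 @(-1,0) - residue 6 @(-1, 1)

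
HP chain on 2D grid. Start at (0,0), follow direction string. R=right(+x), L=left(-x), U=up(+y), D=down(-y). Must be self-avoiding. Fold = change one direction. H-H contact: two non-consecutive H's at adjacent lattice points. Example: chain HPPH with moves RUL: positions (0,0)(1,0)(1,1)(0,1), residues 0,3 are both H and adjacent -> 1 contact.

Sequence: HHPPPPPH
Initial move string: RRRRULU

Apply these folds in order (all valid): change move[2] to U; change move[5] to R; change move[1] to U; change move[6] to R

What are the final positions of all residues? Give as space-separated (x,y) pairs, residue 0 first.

Initial moves: RRRRULU
Fold: move[2]->U => RRURULU (positions: [(0, 0), (1, 0), (2, 0), (2, 1), (3, 1), (3, 2), (2, 2), (2, 3)])
Fold: move[5]->R => RRURURU (positions: [(0, 0), (1, 0), (2, 0), (2, 1), (3, 1), (3, 2), (4, 2), (4, 3)])
Fold: move[1]->U => RUURURU (positions: [(0, 0), (1, 0), (1, 1), (1, 2), (2, 2), (2, 3), (3, 3), (3, 4)])
Fold: move[6]->R => RUURURR (positions: [(0, 0), (1, 0), (1, 1), (1, 2), (2, 2), (2, 3), (3, 3), (4, 3)])

Answer: (0,0) (1,0) (1,1) (1,2) (2,2) (2,3) (3,3) (4,3)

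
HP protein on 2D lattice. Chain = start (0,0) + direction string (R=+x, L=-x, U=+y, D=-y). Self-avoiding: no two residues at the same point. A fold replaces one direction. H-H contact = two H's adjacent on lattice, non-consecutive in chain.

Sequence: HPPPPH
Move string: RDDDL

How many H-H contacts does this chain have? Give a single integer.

Answer: 0

Derivation:
Positions: [(0, 0), (1, 0), (1, -1), (1, -2), (1, -3), (0, -3)]
No H-H contacts found.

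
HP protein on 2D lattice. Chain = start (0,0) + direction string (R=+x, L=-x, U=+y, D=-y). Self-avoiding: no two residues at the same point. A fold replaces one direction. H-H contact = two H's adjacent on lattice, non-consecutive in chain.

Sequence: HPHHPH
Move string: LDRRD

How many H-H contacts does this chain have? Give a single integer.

Positions: [(0, 0), (-1, 0), (-1, -1), (0, -1), (1, -1), (1, -2)]
H-H contact: residue 0 @(0,0) - residue 3 @(0, -1)

Answer: 1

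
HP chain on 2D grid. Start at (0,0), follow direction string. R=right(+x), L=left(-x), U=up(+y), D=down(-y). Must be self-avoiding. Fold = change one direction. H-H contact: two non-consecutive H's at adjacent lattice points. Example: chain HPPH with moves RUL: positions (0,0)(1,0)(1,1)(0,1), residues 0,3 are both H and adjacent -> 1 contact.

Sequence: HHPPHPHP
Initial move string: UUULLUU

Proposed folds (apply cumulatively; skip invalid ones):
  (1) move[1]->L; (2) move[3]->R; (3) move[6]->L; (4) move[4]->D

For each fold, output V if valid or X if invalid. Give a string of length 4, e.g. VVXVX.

Initial: UUULLUU -> [(0, 0), (0, 1), (0, 2), (0, 3), (-1, 3), (-2, 3), (-2, 4), (-2, 5)]
Fold 1: move[1]->L => ULULLUU VALID
Fold 2: move[3]->R => ULURLUU INVALID (collision), skipped
Fold 3: move[6]->L => ULULLUL VALID
Fold 4: move[4]->D => ULULDUL INVALID (collision), skipped

Answer: VXVX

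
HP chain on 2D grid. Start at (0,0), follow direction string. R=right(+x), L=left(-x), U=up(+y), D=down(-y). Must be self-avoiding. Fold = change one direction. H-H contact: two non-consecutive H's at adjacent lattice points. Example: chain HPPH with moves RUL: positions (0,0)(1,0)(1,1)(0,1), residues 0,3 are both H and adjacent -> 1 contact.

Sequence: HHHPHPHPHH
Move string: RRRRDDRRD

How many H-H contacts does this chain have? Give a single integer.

Answer: 0

Derivation:
Positions: [(0, 0), (1, 0), (2, 0), (3, 0), (4, 0), (4, -1), (4, -2), (5, -2), (6, -2), (6, -3)]
No H-H contacts found.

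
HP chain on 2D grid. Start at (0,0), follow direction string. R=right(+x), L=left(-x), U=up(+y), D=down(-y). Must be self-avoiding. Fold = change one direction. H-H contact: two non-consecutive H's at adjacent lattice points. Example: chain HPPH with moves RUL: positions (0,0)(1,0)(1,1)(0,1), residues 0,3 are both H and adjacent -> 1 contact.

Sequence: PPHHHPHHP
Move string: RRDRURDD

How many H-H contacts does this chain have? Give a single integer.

Answer: 1

Derivation:
Positions: [(0, 0), (1, 0), (2, 0), (2, -1), (3, -1), (3, 0), (4, 0), (4, -1), (4, -2)]
H-H contact: residue 4 @(3,-1) - residue 7 @(4, -1)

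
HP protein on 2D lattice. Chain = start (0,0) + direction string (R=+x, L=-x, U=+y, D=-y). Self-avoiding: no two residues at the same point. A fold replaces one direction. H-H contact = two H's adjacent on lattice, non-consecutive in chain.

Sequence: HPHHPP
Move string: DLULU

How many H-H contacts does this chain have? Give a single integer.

Answer: 1

Derivation:
Positions: [(0, 0), (0, -1), (-1, -1), (-1, 0), (-2, 0), (-2, 1)]
H-H contact: residue 0 @(0,0) - residue 3 @(-1, 0)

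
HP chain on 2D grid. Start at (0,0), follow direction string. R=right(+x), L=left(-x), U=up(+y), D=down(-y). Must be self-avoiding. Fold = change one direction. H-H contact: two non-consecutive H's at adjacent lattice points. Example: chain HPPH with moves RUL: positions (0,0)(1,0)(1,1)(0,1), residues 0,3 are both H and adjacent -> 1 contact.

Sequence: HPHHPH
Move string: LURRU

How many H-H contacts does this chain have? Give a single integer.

Answer: 1

Derivation:
Positions: [(0, 0), (-1, 0), (-1, 1), (0, 1), (1, 1), (1, 2)]
H-H contact: residue 0 @(0,0) - residue 3 @(0, 1)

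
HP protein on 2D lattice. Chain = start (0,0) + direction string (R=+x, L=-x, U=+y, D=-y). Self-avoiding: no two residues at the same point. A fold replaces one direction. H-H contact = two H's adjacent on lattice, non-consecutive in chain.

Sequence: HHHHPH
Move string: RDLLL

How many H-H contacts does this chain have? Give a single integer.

Positions: [(0, 0), (1, 0), (1, -1), (0, -1), (-1, -1), (-2, -1)]
H-H contact: residue 0 @(0,0) - residue 3 @(0, -1)

Answer: 1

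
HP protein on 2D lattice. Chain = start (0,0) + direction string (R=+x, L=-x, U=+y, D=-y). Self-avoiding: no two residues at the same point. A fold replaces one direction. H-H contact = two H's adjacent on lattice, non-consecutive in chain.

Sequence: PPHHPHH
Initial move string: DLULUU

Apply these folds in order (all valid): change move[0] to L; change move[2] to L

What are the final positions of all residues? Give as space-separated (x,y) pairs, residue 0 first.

Answer: (0,0) (-1,0) (-2,0) (-3,0) (-4,0) (-4,1) (-4,2)

Derivation:
Initial moves: DLULUU
Fold: move[0]->L => LLULUU (positions: [(0, 0), (-1, 0), (-2, 0), (-2, 1), (-3, 1), (-3, 2), (-3, 3)])
Fold: move[2]->L => LLLLUU (positions: [(0, 0), (-1, 0), (-2, 0), (-3, 0), (-4, 0), (-4, 1), (-4, 2)])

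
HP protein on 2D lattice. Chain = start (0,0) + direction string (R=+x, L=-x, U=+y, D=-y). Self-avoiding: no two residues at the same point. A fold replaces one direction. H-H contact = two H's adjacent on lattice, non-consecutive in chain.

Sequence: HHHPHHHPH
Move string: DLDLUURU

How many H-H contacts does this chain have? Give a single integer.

Positions: [(0, 0), (0, -1), (-1, -1), (-1, -2), (-2, -2), (-2, -1), (-2, 0), (-1, 0), (-1, 1)]
H-H contact: residue 2 @(-1,-1) - residue 5 @(-2, -1)

Answer: 1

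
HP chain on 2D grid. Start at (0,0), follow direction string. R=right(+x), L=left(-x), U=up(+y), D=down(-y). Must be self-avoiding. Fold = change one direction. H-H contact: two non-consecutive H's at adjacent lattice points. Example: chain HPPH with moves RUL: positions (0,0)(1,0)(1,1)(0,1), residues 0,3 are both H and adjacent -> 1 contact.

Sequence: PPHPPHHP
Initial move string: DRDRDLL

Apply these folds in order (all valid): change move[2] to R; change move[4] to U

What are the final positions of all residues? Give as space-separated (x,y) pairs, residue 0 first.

Initial moves: DRDRDLL
Fold: move[2]->R => DRRRDLL (positions: [(0, 0), (0, -1), (1, -1), (2, -1), (3, -1), (3, -2), (2, -2), (1, -2)])
Fold: move[4]->U => DRRRULL (positions: [(0, 0), (0, -1), (1, -1), (2, -1), (3, -1), (3, 0), (2, 0), (1, 0)])

Answer: (0,0) (0,-1) (1,-1) (2,-1) (3,-1) (3,0) (2,0) (1,0)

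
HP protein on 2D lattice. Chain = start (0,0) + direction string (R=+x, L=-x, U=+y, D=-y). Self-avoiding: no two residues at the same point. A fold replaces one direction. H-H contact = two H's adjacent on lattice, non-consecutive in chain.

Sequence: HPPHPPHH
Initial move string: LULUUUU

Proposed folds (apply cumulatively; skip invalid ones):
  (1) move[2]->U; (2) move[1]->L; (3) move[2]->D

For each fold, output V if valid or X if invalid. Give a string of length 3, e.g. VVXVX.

Initial: LULUUUU -> [(0, 0), (-1, 0), (-1, 1), (-2, 1), (-2, 2), (-2, 3), (-2, 4), (-2, 5)]
Fold 1: move[2]->U => LUUUUUU VALID
Fold 2: move[1]->L => LLUUUUU VALID
Fold 3: move[2]->D => LLDUUUU INVALID (collision), skipped

Answer: VVX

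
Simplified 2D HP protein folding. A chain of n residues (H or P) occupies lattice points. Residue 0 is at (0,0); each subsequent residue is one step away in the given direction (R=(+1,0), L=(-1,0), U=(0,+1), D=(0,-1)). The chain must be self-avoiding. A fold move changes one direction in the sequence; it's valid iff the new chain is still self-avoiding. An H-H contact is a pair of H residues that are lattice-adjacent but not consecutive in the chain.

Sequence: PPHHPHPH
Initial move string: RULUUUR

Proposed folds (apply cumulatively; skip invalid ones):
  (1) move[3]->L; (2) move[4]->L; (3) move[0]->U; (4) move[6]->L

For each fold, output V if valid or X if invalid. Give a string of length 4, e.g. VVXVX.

Answer: VVVV

Derivation:
Initial: RULUUUR -> [(0, 0), (1, 0), (1, 1), (0, 1), (0, 2), (0, 3), (0, 4), (1, 4)]
Fold 1: move[3]->L => RULLUUR VALID
Fold 2: move[4]->L => RULLLUR VALID
Fold 3: move[0]->U => UULLLUR VALID
Fold 4: move[6]->L => UULLLUL VALID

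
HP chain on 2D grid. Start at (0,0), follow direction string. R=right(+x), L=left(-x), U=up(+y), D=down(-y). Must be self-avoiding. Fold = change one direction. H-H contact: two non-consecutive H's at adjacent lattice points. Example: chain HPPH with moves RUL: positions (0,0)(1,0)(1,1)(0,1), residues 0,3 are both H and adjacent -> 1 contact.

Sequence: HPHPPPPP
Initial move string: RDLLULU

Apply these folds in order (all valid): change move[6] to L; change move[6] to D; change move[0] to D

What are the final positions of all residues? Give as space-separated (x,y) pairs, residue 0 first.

Initial moves: RDLLULU
Fold: move[6]->L => RDLLULL (positions: [(0, 0), (1, 0), (1, -1), (0, -1), (-1, -1), (-1, 0), (-2, 0), (-3, 0)])
Fold: move[6]->D => RDLLULD (positions: [(0, 0), (1, 0), (1, -1), (0, -1), (-1, -1), (-1, 0), (-2, 0), (-2, -1)])
Fold: move[0]->D => DDLLULD (positions: [(0, 0), (0, -1), (0, -2), (-1, -2), (-2, -2), (-2, -1), (-3, -1), (-3, -2)])

Answer: (0,0) (0,-1) (0,-2) (-1,-2) (-2,-2) (-2,-1) (-3,-1) (-3,-2)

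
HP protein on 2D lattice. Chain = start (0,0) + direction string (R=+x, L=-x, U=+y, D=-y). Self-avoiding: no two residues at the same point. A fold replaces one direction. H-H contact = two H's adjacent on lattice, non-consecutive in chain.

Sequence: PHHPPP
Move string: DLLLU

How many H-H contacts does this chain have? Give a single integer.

Answer: 0

Derivation:
Positions: [(0, 0), (0, -1), (-1, -1), (-2, -1), (-3, -1), (-3, 0)]
No H-H contacts found.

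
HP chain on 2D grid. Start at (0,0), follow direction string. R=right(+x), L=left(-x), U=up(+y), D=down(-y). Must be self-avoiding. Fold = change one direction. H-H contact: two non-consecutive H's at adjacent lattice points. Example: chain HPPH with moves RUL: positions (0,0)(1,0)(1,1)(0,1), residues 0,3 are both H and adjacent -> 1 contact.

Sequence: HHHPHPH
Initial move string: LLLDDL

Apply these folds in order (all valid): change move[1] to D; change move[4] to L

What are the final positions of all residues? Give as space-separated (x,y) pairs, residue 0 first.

Initial moves: LLLDDL
Fold: move[1]->D => LDLDDL (positions: [(0, 0), (-1, 0), (-1, -1), (-2, -1), (-2, -2), (-2, -3), (-3, -3)])
Fold: move[4]->L => LDLDLL (positions: [(0, 0), (-1, 0), (-1, -1), (-2, -1), (-2, -2), (-3, -2), (-4, -2)])

Answer: (0,0) (-1,0) (-1,-1) (-2,-1) (-2,-2) (-3,-2) (-4,-2)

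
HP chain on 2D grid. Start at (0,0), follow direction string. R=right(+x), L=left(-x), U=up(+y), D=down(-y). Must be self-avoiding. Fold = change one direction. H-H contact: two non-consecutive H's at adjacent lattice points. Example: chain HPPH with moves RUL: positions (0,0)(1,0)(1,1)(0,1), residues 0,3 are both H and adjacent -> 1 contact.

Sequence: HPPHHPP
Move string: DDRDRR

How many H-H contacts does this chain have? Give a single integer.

Positions: [(0, 0), (0, -1), (0, -2), (1, -2), (1, -3), (2, -3), (3, -3)]
No H-H contacts found.

Answer: 0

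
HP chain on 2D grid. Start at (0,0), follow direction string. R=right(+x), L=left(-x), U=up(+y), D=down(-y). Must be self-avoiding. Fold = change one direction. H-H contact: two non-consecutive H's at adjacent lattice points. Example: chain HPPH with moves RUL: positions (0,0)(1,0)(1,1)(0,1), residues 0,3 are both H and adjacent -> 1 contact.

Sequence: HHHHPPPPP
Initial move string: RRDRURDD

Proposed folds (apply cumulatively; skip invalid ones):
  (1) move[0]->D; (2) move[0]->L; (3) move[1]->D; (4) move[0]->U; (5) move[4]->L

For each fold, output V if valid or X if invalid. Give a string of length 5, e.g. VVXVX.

Initial: RRDRURDD -> [(0, 0), (1, 0), (2, 0), (2, -1), (3, -1), (3, 0), (4, 0), (4, -1), (4, -2)]
Fold 1: move[0]->D => DRDRURDD VALID
Fold 2: move[0]->L => LRDRURDD INVALID (collision), skipped
Fold 3: move[1]->D => DDDRURDD VALID
Fold 4: move[0]->U => UDDRURDD INVALID (collision), skipped
Fold 5: move[4]->L => DDDRLRDD INVALID (collision), skipped

Answer: VXVXX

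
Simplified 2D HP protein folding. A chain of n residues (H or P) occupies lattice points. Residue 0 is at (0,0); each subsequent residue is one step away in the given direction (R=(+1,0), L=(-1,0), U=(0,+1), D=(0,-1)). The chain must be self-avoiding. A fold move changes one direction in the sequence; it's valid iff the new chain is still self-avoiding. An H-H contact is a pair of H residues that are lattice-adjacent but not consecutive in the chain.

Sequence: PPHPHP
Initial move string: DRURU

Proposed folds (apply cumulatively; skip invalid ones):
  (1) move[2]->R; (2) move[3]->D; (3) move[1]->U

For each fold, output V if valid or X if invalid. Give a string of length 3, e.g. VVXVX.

Answer: VXX

Derivation:
Initial: DRURU -> [(0, 0), (0, -1), (1, -1), (1, 0), (2, 0), (2, 1)]
Fold 1: move[2]->R => DRRRU VALID
Fold 2: move[3]->D => DRRDU INVALID (collision), skipped
Fold 3: move[1]->U => DURRU INVALID (collision), skipped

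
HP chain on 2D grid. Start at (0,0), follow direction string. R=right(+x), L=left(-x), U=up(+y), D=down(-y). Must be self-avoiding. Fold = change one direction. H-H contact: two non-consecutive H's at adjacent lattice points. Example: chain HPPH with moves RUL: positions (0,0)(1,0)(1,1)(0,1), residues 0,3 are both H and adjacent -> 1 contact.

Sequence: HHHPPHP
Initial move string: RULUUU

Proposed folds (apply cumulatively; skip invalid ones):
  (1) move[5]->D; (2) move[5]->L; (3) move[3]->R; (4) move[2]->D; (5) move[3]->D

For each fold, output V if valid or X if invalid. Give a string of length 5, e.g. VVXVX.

Initial: RULUUU -> [(0, 0), (1, 0), (1, 1), (0, 1), (0, 2), (0, 3), (0, 4)]
Fold 1: move[5]->D => RULUUD INVALID (collision), skipped
Fold 2: move[5]->L => RULUUL VALID
Fold 3: move[3]->R => RULRUL INVALID (collision), skipped
Fold 4: move[2]->D => RUDUUL INVALID (collision), skipped
Fold 5: move[3]->D => RULDUL INVALID (collision), skipped

Answer: XVXXX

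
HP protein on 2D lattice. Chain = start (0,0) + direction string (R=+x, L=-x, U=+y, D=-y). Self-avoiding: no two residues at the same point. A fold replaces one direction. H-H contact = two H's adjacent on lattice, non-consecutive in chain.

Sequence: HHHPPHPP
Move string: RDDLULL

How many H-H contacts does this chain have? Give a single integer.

Answer: 2

Derivation:
Positions: [(0, 0), (1, 0), (1, -1), (1, -2), (0, -2), (0, -1), (-1, -1), (-2, -1)]
H-H contact: residue 0 @(0,0) - residue 5 @(0, -1)
H-H contact: residue 2 @(1,-1) - residue 5 @(0, -1)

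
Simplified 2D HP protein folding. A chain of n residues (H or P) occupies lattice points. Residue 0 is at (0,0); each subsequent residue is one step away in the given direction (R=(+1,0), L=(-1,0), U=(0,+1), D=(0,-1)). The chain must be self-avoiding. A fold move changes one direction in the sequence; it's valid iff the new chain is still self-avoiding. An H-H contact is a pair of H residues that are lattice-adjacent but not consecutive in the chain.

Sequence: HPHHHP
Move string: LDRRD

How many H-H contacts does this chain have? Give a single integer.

Positions: [(0, 0), (-1, 0), (-1, -1), (0, -1), (1, -1), (1, -2)]
H-H contact: residue 0 @(0,0) - residue 3 @(0, -1)

Answer: 1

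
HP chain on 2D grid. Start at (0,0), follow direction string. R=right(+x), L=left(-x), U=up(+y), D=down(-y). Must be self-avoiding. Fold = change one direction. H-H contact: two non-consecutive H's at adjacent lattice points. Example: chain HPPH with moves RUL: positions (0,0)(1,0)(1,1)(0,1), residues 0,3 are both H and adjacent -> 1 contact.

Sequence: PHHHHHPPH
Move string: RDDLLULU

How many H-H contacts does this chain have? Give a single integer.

Answer: 0

Derivation:
Positions: [(0, 0), (1, 0), (1, -1), (1, -2), (0, -2), (-1, -2), (-1, -1), (-2, -1), (-2, 0)]
No H-H contacts found.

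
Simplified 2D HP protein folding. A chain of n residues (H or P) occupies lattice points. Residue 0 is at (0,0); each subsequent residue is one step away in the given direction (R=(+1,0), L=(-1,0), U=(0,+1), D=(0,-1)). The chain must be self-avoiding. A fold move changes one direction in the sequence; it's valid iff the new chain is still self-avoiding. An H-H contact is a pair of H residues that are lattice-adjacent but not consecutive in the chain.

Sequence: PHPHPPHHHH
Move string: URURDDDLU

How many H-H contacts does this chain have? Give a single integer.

Answer: 1

Derivation:
Positions: [(0, 0), (0, 1), (1, 1), (1, 2), (2, 2), (2, 1), (2, 0), (2, -1), (1, -1), (1, 0)]
H-H contact: residue 6 @(2,0) - residue 9 @(1, 0)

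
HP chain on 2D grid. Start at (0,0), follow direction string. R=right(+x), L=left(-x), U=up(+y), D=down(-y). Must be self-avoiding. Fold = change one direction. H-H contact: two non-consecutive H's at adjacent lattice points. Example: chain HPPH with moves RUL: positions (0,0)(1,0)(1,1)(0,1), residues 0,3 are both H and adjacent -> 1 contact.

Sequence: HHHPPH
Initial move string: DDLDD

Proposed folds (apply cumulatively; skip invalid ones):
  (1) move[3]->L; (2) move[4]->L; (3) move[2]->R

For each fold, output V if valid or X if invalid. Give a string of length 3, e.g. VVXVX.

Answer: VVX

Derivation:
Initial: DDLDD -> [(0, 0), (0, -1), (0, -2), (-1, -2), (-1, -3), (-1, -4)]
Fold 1: move[3]->L => DDLLD VALID
Fold 2: move[4]->L => DDLLL VALID
Fold 3: move[2]->R => DDRLL INVALID (collision), skipped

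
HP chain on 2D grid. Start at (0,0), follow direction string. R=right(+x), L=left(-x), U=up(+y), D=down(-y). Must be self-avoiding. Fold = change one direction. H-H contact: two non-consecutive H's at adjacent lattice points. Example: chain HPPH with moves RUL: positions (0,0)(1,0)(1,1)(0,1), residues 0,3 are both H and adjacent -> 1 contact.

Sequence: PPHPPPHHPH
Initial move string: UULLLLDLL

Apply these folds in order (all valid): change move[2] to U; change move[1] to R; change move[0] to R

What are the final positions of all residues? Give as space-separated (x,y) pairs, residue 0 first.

Initial moves: UULLLLDLL
Fold: move[2]->U => UUULLLDLL (positions: [(0, 0), (0, 1), (0, 2), (0, 3), (-1, 3), (-2, 3), (-3, 3), (-3, 2), (-4, 2), (-5, 2)])
Fold: move[1]->R => URULLLDLL (positions: [(0, 0), (0, 1), (1, 1), (1, 2), (0, 2), (-1, 2), (-2, 2), (-2, 1), (-3, 1), (-4, 1)])
Fold: move[0]->R => RRULLLDLL (positions: [(0, 0), (1, 0), (2, 0), (2, 1), (1, 1), (0, 1), (-1, 1), (-1, 0), (-2, 0), (-3, 0)])

Answer: (0,0) (1,0) (2,0) (2,1) (1,1) (0,1) (-1,1) (-1,0) (-2,0) (-3,0)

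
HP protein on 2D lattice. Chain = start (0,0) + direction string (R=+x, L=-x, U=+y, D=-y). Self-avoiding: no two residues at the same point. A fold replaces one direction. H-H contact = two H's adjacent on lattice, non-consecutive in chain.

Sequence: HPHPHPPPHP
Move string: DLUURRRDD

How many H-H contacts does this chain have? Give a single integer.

Answer: 0

Derivation:
Positions: [(0, 0), (0, -1), (-1, -1), (-1, 0), (-1, 1), (0, 1), (1, 1), (2, 1), (2, 0), (2, -1)]
No H-H contacts found.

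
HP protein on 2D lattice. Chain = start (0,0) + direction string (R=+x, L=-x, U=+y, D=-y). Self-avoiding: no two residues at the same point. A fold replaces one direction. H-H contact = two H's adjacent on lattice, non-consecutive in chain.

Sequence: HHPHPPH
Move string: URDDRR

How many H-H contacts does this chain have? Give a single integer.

Positions: [(0, 0), (0, 1), (1, 1), (1, 0), (1, -1), (2, -1), (3, -1)]
H-H contact: residue 0 @(0,0) - residue 3 @(1, 0)

Answer: 1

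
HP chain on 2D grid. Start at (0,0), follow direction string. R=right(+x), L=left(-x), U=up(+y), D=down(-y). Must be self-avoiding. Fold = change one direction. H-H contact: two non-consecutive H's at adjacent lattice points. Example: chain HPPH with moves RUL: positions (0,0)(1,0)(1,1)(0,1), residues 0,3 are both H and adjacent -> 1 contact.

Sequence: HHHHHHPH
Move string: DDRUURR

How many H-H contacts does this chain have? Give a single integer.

Positions: [(0, 0), (0, -1), (0, -2), (1, -2), (1, -1), (1, 0), (2, 0), (3, 0)]
H-H contact: residue 0 @(0,0) - residue 5 @(1, 0)
H-H contact: residue 1 @(0,-1) - residue 4 @(1, -1)

Answer: 2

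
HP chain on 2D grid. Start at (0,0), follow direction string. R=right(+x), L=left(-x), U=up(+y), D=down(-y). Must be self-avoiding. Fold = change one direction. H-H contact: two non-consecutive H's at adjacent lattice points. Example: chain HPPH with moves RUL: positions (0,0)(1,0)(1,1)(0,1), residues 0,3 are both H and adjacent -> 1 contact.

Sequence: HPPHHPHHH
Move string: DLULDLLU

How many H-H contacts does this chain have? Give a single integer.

Positions: [(0, 0), (0, -1), (-1, -1), (-1, 0), (-2, 0), (-2, -1), (-3, -1), (-4, -1), (-4, 0)]
H-H contact: residue 0 @(0,0) - residue 3 @(-1, 0)

Answer: 1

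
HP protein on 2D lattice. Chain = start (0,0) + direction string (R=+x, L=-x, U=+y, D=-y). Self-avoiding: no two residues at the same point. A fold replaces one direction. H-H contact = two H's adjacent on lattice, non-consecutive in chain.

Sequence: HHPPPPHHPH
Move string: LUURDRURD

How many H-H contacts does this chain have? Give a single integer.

Positions: [(0, 0), (-1, 0), (-1, 1), (-1, 2), (0, 2), (0, 1), (1, 1), (1, 2), (2, 2), (2, 1)]
H-H contact: residue 6 @(1,1) - residue 9 @(2, 1)

Answer: 1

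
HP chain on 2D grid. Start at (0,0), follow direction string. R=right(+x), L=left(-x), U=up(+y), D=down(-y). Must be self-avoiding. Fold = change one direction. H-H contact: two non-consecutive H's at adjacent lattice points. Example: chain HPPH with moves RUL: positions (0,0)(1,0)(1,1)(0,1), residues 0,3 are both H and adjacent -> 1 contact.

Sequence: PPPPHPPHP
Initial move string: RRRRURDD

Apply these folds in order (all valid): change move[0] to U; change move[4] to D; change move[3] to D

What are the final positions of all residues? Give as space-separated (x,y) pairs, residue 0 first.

Initial moves: RRRRURDD
Fold: move[0]->U => URRRURDD (positions: [(0, 0), (0, 1), (1, 1), (2, 1), (3, 1), (3, 2), (4, 2), (4, 1), (4, 0)])
Fold: move[4]->D => URRRDRDD (positions: [(0, 0), (0, 1), (1, 1), (2, 1), (3, 1), (3, 0), (4, 0), (4, -1), (4, -2)])
Fold: move[3]->D => URRDDRDD (positions: [(0, 0), (0, 1), (1, 1), (2, 1), (2, 0), (2, -1), (3, -1), (3, -2), (3, -3)])

Answer: (0,0) (0,1) (1,1) (2,1) (2,0) (2,-1) (3,-1) (3,-2) (3,-3)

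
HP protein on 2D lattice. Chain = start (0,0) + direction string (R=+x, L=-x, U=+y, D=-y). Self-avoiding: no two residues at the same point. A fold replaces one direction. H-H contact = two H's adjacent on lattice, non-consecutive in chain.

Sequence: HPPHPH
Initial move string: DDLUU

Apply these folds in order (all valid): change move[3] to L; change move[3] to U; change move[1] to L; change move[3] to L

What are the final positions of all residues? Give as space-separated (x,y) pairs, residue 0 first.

Answer: (0,0) (0,-1) (-1,-1) (-2,-1) (-3,-1) (-3,0)

Derivation:
Initial moves: DDLUU
Fold: move[3]->L => DDLLU (positions: [(0, 0), (0, -1), (0, -2), (-1, -2), (-2, -2), (-2, -1)])
Fold: move[3]->U => DDLUU (positions: [(0, 0), (0, -1), (0, -2), (-1, -2), (-1, -1), (-1, 0)])
Fold: move[1]->L => DLLUU (positions: [(0, 0), (0, -1), (-1, -1), (-2, -1), (-2, 0), (-2, 1)])
Fold: move[3]->L => DLLLU (positions: [(0, 0), (0, -1), (-1, -1), (-2, -1), (-3, -1), (-3, 0)])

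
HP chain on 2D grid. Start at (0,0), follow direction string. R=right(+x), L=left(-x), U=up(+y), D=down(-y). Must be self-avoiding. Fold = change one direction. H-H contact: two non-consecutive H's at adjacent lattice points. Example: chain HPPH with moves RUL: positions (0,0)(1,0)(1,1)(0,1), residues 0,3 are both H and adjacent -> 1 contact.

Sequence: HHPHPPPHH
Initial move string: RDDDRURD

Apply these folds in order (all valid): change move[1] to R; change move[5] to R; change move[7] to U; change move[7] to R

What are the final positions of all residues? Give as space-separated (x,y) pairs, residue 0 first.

Initial moves: RDDDRURD
Fold: move[1]->R => RRDDRURD (positions: [(0, 0), (1, 0), (2, 0), (2, -1), (2, -2), (3, -2), (3, -1), (4, -1), (4, -2)])
Fold: move[5]->R => RRDDRRRD (positions: [(0, 0), (1, 0), (2, 0), (2, -1), (2, -2), (3, -2), (4, -2), (5, -2), (5, -3)])
Fold: move[7]->U => RRDDRRRU (positions: [(0, 0), (1, 0), (2, 0), (2, -1), (2, -2), (3, -2), (4, -2), (5, -2), (5, -1)])
Fold: move[7]->R => RRDDRRRR (positions: [(0, 0), (1, 0), (2, 0), (2, -1), (2, -2), (3, -2), (4, -2), (5, -2), (6, -2)])

Answer: (0,0) (1,0) (2,0) (2,-1) (2,-2) (3,-2) (4,-2) (5,-2) (6,-2)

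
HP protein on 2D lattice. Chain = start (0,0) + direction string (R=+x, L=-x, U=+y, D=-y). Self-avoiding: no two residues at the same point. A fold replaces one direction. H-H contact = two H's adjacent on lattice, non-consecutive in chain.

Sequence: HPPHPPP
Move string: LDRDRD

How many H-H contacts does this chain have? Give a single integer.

Answer: 1

Derivation:
Positions: [(0, 0), (-1, 0), (-1, -1), (0, -1), (0, -2), (1, -2), (1, -3)]
H-H contact: residue 0 @(0,0) - residue 3 @(0, -1)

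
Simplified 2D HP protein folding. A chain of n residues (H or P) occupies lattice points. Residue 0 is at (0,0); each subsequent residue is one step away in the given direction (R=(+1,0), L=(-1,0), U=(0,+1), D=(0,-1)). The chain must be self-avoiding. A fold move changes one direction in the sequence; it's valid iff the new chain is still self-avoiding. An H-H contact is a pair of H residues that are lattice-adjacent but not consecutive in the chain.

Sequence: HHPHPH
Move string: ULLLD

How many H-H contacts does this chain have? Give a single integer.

Positions: [(0, 0), (0, 1), (-1, 1), (-2, 1), (-3, 1), (-3, 0)]
No H-H contacts found.

Answer: 0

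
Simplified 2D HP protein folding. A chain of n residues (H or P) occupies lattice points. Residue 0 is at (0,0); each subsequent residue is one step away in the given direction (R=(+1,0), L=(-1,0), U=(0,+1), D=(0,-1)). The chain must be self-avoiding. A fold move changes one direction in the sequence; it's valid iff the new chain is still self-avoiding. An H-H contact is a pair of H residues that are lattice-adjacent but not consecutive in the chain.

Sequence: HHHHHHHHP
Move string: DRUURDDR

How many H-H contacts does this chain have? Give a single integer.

Positions: [(0, 0), (0, -1), (1, -1), (1, 0), (1, 1), (2, 1), (2, 0), (2, -1), (3, -1)]
H-H contact: residue 0 @(0,0) - residue 3 @(1, 0)
H-H contact: residue 2 @(1,-1) - residue 7 @(2, -1)
H-H contact: residue 3 @(1,0) - residue 6 @(2, 0)

Answer: 3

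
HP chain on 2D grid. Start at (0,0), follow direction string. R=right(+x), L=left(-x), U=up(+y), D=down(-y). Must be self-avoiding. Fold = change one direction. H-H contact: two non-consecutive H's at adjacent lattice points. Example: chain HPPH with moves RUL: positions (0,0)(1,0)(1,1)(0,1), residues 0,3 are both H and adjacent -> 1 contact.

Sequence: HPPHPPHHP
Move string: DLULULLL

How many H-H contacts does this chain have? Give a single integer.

Positions: [(0, 0), (0, -1), (-1, -1), (-1, 0), (-2, 0), (-2, 1), (-3, 1), (-4, 1), (-5, 1)]
H-H contact: residue 0 @(0,0) - residue 3 @(-1, 0)

Answer: 1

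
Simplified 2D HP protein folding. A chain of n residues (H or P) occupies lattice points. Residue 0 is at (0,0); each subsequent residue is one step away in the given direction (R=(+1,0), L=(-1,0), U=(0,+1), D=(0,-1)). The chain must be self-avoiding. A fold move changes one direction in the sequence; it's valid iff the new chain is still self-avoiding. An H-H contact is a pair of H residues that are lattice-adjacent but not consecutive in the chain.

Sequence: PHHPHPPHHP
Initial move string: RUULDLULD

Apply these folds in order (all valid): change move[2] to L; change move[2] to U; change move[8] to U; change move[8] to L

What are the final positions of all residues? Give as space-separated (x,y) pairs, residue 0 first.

Initial moves: RUULDLULD
Fold: move[2]->L => RULLDLULD (positions: [(0, 0), (1, 0), (1, 1), (0, 1), (-1, 1), (-1, 0), (-2, 0), (-2, 1), (-3, 1), (-3, 0)])
Fold: move[2]->U => RUULDLULD (positions: [(0, 0), (1, 0), (1, 1), (1, 2), (0, 2), (0, 1), (-1, 1), (-1, 2), (-2, 2), (-2, 1)])
Fold: move[8]->U => RUULDLULU (positions: [(0, 0), (1, 0), (1, 1), (1, 2), (0, 2), (0, 1), (-1, 1), (-1, 2), (-2, 2), (-2, 3)])
Fold: move[8]->L => RUULDLULL (positions: [(0, 0), (1, 0), (1, 1), (1, 2), (0, 2), (0, 1), (-1, 1), (-1, 2), (-2, 2), (-3, 2)])

Answer: (0,0) (1,0) (1,1) (1,2) (0,2) (0,1) (-1,1) (-1,2) (-2,2) (-3,2)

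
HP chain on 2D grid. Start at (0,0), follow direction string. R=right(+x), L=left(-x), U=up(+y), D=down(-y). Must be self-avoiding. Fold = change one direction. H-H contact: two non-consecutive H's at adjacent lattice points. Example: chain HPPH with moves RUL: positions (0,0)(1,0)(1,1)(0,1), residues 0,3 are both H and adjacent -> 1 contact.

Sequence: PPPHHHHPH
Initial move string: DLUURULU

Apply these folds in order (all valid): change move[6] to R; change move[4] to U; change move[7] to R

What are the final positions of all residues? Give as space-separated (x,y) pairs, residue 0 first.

Answer: (0,0) (0,-1) (-1,-1) (-1,0) (-1,1) (-1,2) (-1,3) (0,3) (1,3)

Derivation:
Initial moves: DLUURULU
Fold: move[6]->R => DLUURURU (positions: [(0, 0), (0, -1), (-1, -1), (-1, 0), (-1, 1), (0, 1), (0, 2), (1, 2), (1, 3)])
Fold: move[4]->U => DLUUUURU (positions: [(0, 0), (0, -1), (-1, -1), (-1, 0), (-1, 1), (-1, 2), (-1, 3), (0, 3), (0, 4)])
Fold: move[7]->R => DLUUUURR (positions: [(0, 0), (0, -1), (-1, -1), (-1, 0), (-1, 1), (-1, 2), (-1, 3), (0, 3), (1, 3)])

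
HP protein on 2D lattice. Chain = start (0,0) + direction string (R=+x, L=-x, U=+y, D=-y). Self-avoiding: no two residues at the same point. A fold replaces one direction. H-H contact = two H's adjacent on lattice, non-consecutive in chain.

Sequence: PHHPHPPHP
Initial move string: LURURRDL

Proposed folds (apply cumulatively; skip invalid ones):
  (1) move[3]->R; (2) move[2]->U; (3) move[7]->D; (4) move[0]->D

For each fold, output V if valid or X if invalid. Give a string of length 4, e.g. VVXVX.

Answer: VVVX

Derivation:
Initial: LURURRDL -> [(0, 0), (-1, 0), (-1, 1), (0, 1), (0, 2), (1, 2), (2, 2), (2, 1), (1, 1)]
Fold 1: move[3]->R => LURRRRDL VALID
Fold 2: move[2]->U => LUURRRDL VALID
Fold 3: move[7]->D => LUURRRDD VALID
Fold 4: move[0]->D => DUURRRDD INVALID (collision), skipped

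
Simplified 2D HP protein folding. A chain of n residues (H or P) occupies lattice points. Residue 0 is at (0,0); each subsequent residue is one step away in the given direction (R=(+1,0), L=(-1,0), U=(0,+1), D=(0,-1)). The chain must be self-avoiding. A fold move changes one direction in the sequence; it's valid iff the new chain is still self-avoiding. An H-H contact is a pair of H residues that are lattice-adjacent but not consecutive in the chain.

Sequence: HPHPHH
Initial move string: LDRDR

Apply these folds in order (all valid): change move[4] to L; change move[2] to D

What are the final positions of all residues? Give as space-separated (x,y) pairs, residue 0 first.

Initial moves: LDRDR
Fold: move[4]->L => LDRDL (positions: [(0, 0), (-1, 0), (-1, -1), (0, -1), (0, -2), (-1, -2)])
Fold: move[2]->D => LDDDL (positions: [(0, 0), (-1, 0), (-1, -1), (-1, -2), (-1, -3), (-2, -3)])

Answer: (0,0) (-1,0) (-1,-1) (-1,-2) (-1,-3) (-2,-3)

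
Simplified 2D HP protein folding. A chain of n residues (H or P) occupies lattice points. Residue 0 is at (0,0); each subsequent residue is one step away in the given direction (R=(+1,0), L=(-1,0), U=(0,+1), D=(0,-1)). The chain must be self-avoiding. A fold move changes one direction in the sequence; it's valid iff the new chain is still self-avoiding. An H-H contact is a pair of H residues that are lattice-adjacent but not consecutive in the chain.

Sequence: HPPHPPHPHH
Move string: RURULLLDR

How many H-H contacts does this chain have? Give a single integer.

Answer: 2

Derivation:
Positions: [(0, 0), (1, 0), (1, 1), (2, 1), (2, 2), (1, 2), (0, 2), (-1, 2), (-1, 1), (0, 1)]
H-H contact: residue 0 @(0,0) - residue 9 @(0, 1)
H-H contact: residue 6 @(0,2) - residue 9 @(0, 1)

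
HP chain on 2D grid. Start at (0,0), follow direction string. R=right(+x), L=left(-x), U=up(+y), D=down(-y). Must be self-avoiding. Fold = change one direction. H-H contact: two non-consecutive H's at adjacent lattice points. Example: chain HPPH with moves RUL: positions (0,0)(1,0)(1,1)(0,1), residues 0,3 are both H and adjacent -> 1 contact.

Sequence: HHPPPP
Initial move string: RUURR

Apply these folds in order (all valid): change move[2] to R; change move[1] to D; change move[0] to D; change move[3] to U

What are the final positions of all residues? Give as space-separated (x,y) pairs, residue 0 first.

Answer: (0,0) (0,-1) (0,-2) (1,-2) (1,-1) (2,-1)

Derivation:
Initial moves: RUURR
Fold: move[2]->R => RURRR (positions: [(0, 0), (1, 0), (1, 1), (2, 1), (3, 1), (4, 1)])
Fold: move[1]->D => RDRRR (positions: [(0, 0), (1, 0), (1, -1), (2, -1), (3, -1), (4, -1)])
Fold: move[0]->D => DDRRR (positions: [(0, 0), (0, -1), (0, -2), (1, -2), (2, -2), (3, -2)])
Fold: move[3]->U => DDRUR (positions: [(0, 0), (0, -1), (0, -2), (1, -2), (1, -1), (2, -1)])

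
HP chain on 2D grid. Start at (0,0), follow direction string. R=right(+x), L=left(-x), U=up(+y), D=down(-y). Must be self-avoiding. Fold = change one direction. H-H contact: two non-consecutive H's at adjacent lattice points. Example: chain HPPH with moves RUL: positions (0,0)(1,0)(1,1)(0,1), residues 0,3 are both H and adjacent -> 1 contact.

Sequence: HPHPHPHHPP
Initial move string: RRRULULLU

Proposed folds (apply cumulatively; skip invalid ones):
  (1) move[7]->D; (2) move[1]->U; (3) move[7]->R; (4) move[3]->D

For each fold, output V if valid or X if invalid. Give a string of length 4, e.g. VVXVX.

Initial: RRRULULLU -> [(0, 0), (1, 0), (2, 0), (3, 0), (3, 1), (2, 1), (2, 2), (1, 2), (0, 2), (0, 3)]
Fold 1: move[7]->D => RRRULULDU INVALID (collision), skipped
Fold 2: move[1]->U => RURULULLU VALID
Fold 3: move[7]->R => RURULULRU INVALID (collision), skipped
Fold 4: move[3]->D => RURDLULLU INVALID (collision), skipped

Answer: XVXX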